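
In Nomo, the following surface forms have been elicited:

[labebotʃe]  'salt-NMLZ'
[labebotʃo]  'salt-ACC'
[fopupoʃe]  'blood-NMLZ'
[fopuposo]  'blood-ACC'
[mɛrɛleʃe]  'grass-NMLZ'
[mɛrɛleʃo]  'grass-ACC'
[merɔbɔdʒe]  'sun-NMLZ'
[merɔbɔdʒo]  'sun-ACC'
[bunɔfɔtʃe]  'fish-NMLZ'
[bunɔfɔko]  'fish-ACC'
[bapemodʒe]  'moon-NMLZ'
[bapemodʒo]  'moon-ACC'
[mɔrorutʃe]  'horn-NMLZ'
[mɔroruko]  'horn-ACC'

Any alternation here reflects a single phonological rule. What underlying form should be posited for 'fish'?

'fish' shows [tʃ] ~ [k] at the end of the stem ([bunɔfɔtʃe] vs [bunɔfɔko]).
Compare 'salt', with invariant [tʃ] in [labebotʃe] and [labebotʃo]: an analysis with underlying /tʃ/ and a rule producing [k] before the ACC suffix would wrongly predict alternation here too.
The underlying segment must be /k/; /k/ and /s/ become palato-alveolar [tʃ] and [ʃ] before a front vowel, yielding [tʃ] there.
So 'fish' = /bunɔfɔk/.

/bunɔfɔk/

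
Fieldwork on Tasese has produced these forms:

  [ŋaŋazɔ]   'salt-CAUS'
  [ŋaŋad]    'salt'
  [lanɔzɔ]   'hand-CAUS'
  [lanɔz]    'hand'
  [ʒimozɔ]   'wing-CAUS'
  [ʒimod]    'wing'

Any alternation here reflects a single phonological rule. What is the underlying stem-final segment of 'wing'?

/d/

The root 'wing' surfaces as [ʒimozɔ] and [ʒimod], with a stem-final [z] ~ [d] alternation.
The stem 'hand' ([lanɔzɔ], [lanɔz]) shows [z] unchanged in both environments, so [z] cannot be basic with [d] derived in isolation.
The underlying segment must be /d/; voiced stops become fricatives between vowels, yielding [z] there.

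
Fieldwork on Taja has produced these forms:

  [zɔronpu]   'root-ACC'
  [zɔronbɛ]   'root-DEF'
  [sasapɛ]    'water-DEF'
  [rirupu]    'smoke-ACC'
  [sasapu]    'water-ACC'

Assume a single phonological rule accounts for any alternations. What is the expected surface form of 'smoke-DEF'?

[rirupɛ]

The DEF suffix surfaces as [-bɛ] and [-pɛ], depending on the final segment of the stem.
By contrast the ACC suffix keeps its initial [p] throughout — that segment must be underlying.
The DEF suffix is therefore /-bɛ/ underlyingly, with post-vocalic devoicing: voiced stops become voiceless after a vowel.
After 'smoke', which ends in a vowel, the suffix surfaces as [-pɛ], giving [rirupɛ].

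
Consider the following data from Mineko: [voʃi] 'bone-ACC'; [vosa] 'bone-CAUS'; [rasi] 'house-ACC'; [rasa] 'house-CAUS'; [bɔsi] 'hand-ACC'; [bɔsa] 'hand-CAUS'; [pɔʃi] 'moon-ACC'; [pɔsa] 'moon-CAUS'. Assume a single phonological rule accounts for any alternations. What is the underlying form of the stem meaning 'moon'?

The stem for 'moon' ends in [ʃ] in [pɔʃi] but [s] in [pɔsa].
But 'house' keeps [s] in both environments ([rasi], [rasa]), so there is no rule changing /s/ to [ʃ] before the ACC suffix.
So /ʃ/ is underlying, and a rule of depalatalization — palato-alveolar /ʃ/ becomes [s] when no front vowel follows — gives [s].
So 'moon' = /pɔʃ/.

/pɔʃ/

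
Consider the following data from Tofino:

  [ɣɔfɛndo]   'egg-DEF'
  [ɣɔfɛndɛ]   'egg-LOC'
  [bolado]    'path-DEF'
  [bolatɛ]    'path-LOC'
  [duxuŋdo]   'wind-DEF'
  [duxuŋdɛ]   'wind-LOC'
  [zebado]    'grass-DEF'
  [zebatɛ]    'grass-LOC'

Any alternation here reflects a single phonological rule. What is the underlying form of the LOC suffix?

The LOC morpheme has two allomorphs, [-dɛ] and [-tɛ].
By contrast the DEF suffix keeps its initial [d] throughout — that segment must be underlying.
So the underlying form is /-tɛ/, and voiceless stops become voiced after a nasal.

/-tɛ/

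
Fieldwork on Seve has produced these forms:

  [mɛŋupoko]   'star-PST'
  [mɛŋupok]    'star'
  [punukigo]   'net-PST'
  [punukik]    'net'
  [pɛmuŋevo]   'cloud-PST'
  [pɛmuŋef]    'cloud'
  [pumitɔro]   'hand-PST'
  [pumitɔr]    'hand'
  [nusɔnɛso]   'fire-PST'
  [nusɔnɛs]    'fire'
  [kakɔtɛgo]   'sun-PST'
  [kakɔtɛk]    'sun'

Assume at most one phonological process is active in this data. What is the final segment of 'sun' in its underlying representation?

The root 'sun' surfaces as [kakɔtɛgo] and [kakɔtɛk], with a stem-final [g] ~ [k] alternation.
The stem 'star' ([mɛŋupoko], [mɛŋupok]) shows [k] unchanged in both environments, so [k] cannot be basic with [g] derived before the PST suffix.
Therefore /g/ is basic and [k] is derived by word-final obstruent devoicing (voiced obstruents become voiceless word-finally).

/g/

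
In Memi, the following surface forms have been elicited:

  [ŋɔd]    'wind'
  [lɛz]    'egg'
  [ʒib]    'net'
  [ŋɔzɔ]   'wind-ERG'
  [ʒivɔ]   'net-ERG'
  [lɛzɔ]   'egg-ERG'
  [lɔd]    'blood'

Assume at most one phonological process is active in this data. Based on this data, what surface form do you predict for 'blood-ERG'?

[lɔzɔ]

The stem for 'wind' ends in [d] in [ŋɔd] but [z] in [ŋɔzɔ].
Compare 'egg', with invariant [z] in [lɛz] and [lɛzɔ]: an analysis with underlying /z/ and a rule producing [d] in isolation would wrongly predict alternation here too.
Therefore /d/ is basic and [z] is derived by intervocalic spirantization (voiced stops become fricatives between vowels).
From [lɔd] the stem 'blood' is /lɔd/; between vowels this yields [lɔzɔ].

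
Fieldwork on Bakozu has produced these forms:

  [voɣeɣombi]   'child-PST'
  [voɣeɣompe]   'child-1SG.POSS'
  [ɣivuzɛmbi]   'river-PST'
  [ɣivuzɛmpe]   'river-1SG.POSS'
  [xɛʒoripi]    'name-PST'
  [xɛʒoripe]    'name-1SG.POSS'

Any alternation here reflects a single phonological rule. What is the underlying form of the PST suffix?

The PST morpheme has two allomorphs, [-bi] and [-pi].
By contrast the 1SG.POSS suffix keeps its initial [p] throughout — that segment must be underlying.
So the underlying form is /-bi/, and voiced stops become voiceless after a vowel.

/-bi/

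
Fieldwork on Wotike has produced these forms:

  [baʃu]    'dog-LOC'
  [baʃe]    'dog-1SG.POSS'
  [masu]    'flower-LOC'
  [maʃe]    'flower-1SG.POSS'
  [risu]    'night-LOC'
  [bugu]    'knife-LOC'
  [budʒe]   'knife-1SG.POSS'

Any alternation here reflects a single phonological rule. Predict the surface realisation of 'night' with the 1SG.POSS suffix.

In [masu] and [maʃe] the final segment of 'flower' alternates: [s] ~ [ʃ].
But 'dog' keeps [ʃ] in both environments ([baʃu], [baʃe]), so there is no rule changing /ʃ/ to [s] before the LOC suffix.
The underlying segment must be /s/; /g/ and /s/ become palato-alveolar [dʒ] and [ʃ] before a front vowel, yielding [ʃ] there.
The one attested form of 'night', [risu], shows underlying /ris/. Applying the same rule before a front vowel gives [riʃe].

[riʃe]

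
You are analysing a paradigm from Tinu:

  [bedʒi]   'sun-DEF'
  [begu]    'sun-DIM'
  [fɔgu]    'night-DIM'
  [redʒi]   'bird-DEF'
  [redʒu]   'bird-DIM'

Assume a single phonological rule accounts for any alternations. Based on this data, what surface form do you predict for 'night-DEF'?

'sun' shows [dʒ] ~ [g] at the end of the stem ([bedʒi] vs [begu]).
The stem 'bird' ([redʒi], [redʒu]) shows [dʒ] unchanged in both environments, so [dʒ] cannot be basic with [g] derived before the DIM suffix.
So /g/ is underlying, and a rule of palatalization before a front vowel — /g/ becomes palato-alveolar [dʒ] before a front vowel — gives [dʒ].
From [fɔgu] the stem 'night' is /fɔg/; before a front vowel this yields [fɔdʒi].

[fɔdʒi]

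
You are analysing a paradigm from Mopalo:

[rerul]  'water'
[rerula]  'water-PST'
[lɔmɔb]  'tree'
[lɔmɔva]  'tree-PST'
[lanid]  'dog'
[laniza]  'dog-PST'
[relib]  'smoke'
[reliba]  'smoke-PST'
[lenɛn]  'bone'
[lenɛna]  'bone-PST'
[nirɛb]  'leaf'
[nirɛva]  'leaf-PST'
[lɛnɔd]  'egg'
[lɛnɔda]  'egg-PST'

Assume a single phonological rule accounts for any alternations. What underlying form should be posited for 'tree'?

The root 'tree' surfaces as [lɔmɔb] and [lɔmɔva], with a stem-final [b] ~ [v] alternation.
If /b/ were underlying and a rule turned it into [v] before the PST suffix, 'smoke' would also alternate; but it has [b] in both [relib] and [reliba].
So /v/ is underlying, and a rule of word-final hardening — voiced fricatives become stops word-finally — gives [b].
The underlying form of 'tree' is therefore /lɔmɔv/.

/lɔmɔv/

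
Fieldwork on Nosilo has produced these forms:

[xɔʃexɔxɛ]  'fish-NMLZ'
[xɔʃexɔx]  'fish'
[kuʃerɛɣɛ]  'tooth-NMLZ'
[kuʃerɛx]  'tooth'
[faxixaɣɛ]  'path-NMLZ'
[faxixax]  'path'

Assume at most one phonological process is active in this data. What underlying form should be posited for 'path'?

'path' shows [ɣ] ~ [x] at the end of the stem ([faxixaɣɛ] vs [faxixax]).
Compare 'fish', with invariant [x] in [xɔʃexɔxɛ] and [xɔʃexɔx]: an analysis with underlying /x/ and a rule producing [ɣ] before the NMLZ suffix would wrongly predict alternation here too.
Therefore /ɣ/ is basic and [x] is derived by word-final obstruent devoicing (voiced obstruents become voiceless word-finally).

/faxixaɣ/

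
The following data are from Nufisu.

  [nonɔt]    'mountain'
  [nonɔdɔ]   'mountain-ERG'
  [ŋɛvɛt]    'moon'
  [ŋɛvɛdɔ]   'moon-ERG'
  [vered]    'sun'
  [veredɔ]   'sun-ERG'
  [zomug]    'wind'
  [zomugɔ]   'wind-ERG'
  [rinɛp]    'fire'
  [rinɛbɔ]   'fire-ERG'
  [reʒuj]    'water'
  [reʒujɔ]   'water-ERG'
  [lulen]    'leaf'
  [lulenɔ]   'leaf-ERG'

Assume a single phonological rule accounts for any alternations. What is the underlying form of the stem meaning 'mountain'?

/nonɔt/

The root 'mountain' surfaces as [nonɔt] and [nonɔdɔ], with a stem-final [t] ~ [d] alternation.
The stem 'sun' ([vered], [veredɔ]) shows [d] unchanged in both environments, so [d] cannot be basic with [t] derived in isolation.
The alternation reflects intervocalic voicing: voiceless stops become voiced between vowels. /t/ is underlying.
So 'mountain' = /nonɔt/.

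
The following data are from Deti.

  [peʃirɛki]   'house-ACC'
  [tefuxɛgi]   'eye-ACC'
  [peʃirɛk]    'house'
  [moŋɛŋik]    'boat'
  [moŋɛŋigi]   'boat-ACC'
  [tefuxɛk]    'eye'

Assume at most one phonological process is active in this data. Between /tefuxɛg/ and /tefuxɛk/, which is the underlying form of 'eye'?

/tefuxɛg/

The stem for 'eye' ends in [g] in [tefuxɛgi] but [k] in [tefuxɛk].
If /k/ were underlying and a rule turned it into [g] before the ACC suffix, 'house' would also alternate; but it has [k] in both [peʃirɛki] and [peʃirɛk].
The underlying segment must be /g/; voiced obstruents become voiceless word-finally, yielding [k] there.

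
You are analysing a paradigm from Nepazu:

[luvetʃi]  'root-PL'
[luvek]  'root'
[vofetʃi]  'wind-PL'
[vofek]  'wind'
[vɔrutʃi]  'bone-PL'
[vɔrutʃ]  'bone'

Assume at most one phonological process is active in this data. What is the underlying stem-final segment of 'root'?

/k/

'root' shows [tʃ] ~ [k] at the end of the stem ([luvetʃi] vs [luvek]).
The stem 'bone' ([vɔrutʃi], [vɔrutʃ]) shows [tʃ] unchanged in both environments, so [tʃ] cannot be basic with [k] derived in isolation.
So /k/ is underlying, and a rule of palatalization before a front vowel — /k/ becomes palato-alveolar [tʃ] before a front vowel — gives [tʃ].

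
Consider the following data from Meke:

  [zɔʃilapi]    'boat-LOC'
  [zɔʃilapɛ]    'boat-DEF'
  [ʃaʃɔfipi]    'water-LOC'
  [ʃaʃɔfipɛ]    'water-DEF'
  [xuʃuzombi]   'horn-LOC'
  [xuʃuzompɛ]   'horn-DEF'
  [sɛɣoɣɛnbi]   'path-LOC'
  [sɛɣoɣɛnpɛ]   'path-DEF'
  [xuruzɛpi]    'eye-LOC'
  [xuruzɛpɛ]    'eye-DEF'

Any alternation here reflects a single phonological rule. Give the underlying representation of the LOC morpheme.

/-bi/

The LOC morpheme has two allomorphs, [-bi] and [-pi].
By contrast the DEF suffix keeps its initial [p] throughout — that segment must be underlying.
So the underlying form is /-bi/, and voiced stops become voiceless after a vowel.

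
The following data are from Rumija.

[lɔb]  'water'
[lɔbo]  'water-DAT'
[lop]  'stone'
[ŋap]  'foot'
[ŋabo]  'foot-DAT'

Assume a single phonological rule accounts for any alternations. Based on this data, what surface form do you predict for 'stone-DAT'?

'foot' shows [p] ~ [b] at the end of the stem ([ŋap] vs [ŋabo]).
Compare 'water', with invariant [b] in [lɔb] and [lɔbo]: an analysis with underlying /b/ and a rule producing [p] in isolation would wrongly predict alternation here too.
The underlying segment must be /p/; voiceless stops become voiced between vowels, yielding [b] there.
The one attested form of 'stone', [lop], shows underlying /lop/. Applying the same rule between vowels gives [lobo].

[lobo]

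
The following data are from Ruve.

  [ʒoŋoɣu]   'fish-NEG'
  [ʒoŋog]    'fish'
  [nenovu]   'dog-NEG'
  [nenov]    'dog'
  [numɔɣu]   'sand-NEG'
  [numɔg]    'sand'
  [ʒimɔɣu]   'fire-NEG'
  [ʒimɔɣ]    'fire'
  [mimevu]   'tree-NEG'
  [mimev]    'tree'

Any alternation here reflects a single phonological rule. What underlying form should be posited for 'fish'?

'fish' shows [ɣ] ~ [g] at the end of the stem ([ʒoŋoɣu] vs [ʒoŋog]).
If /ɣ/ were underlying and a rule turned it into [g] in isolation, 'fire' would also alternate; but it has [ɣ] in both [ʒimɔɣu] and [ʒimɔɣ].
The alternation reflects intervocalic spirantization: voiced stops become fricatives between vowels. /g/ is underlying.
So 'fish' = /ʒoŋog/.

/ʒoŋog/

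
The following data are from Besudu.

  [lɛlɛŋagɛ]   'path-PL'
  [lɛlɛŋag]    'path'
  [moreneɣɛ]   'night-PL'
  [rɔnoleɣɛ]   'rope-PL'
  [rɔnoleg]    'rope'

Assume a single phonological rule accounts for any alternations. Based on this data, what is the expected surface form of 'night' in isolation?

[moreneg]

In [rɔnoleɣɛ] and [rɔnoleg] the final segment of 'rope' alternates: [ɣ] ~ [g].
Compare 'path', with invariant [g] in [lɛlɛŋagɛ] and [lɛlɛŋag]: an analysis with underlying /g/ and a rule producing [ɣ] before the PL suffix would wrongly predict alternation here too.
The underlying segment must be /ɣ/; voiced fricatives become stops word-finally, yielding [g] there.
The one attested form of 'night', [moreneɣɛ], shows underlying /moreneɣ/. Applying the same rule word-finally gives [moreneg].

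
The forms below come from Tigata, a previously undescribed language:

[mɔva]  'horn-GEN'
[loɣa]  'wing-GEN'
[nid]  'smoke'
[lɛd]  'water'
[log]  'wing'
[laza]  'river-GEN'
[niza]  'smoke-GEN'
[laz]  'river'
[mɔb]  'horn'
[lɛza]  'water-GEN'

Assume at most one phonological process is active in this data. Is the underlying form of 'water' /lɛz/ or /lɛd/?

/lɛd/

'water' shows [d] ~ [z] at the end of the stem ([lɛd] vs [lɛza]).
If /z/ were underlying and a rule turned it into [d] in isolation, 'river' would also alternate; but it has [z] in both [laz] and [laza].
The underlying segment must be /d/; voiced stops become fricatives between vowels, yielding [z] there.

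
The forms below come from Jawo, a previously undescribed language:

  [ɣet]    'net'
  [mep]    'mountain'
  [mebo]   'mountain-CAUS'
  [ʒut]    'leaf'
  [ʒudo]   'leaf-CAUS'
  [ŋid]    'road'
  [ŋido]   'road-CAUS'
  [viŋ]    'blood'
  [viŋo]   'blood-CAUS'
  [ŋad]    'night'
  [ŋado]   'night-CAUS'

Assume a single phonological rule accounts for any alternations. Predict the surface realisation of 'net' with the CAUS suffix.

The root 'leaf' surfaces as [ʒut] and [ʒudo], with a stem-final [t] ~ [d] alternation.
The stem 'road' ([ŋid], [ŋido]) shows [d] unchanged in both environments, so [d] cannot be basic with [t] derived in isolation.
Therefore /t/ is basic and [d] is derived by intervocalic voicing (voiceless stops become voiced between vowels).
From [ɣet] the stem 'net' is /ɣet/; between vowels this yields [ɣedo].

[ɣedo]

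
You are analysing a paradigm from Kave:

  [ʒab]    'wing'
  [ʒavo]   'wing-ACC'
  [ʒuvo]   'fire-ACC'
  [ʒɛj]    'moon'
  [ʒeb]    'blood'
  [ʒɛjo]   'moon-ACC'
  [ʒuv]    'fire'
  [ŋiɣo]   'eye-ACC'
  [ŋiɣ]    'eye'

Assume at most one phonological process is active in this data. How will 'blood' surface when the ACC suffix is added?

The root 'wing' surfaces as [ʒavo] and [ʒab], with a stem-final [v] ~ [b] alternation.
The stem 'fire' ([ʒuvo], [ʒuv]) shows [v] unchanged in both environments, so [v] cannot be basic with [b] derived in isolation.
So /b/ is underlying, and a rule of intervocalic spirantization — voiced stops become fricatives between vowels — gives [v].
From [ʒeb] the stem 'blood' is /ʒeb/; between vowels this yields [ʒevo].

[ʒevo]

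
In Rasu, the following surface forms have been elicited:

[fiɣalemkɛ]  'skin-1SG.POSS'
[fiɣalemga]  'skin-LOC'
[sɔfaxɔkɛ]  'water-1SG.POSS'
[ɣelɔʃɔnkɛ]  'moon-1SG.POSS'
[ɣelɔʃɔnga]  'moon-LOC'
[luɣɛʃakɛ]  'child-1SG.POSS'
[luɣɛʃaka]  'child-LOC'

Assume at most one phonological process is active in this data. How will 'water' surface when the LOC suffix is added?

[sɔfaxɔka]

The LOC morpheme has two allomorphs, [-ga] and [-ka].
The 1SG.POSS suffix, which begins with [k], is invariant after every stem; so [k] is not altered by any rule here.
So the underlying form is /-ga/, and voiced stops become voiceless after a vowel.
After 'water', which ends in a vowel, the suffix surfaces as [-ka], giving [sɔfaxɔka].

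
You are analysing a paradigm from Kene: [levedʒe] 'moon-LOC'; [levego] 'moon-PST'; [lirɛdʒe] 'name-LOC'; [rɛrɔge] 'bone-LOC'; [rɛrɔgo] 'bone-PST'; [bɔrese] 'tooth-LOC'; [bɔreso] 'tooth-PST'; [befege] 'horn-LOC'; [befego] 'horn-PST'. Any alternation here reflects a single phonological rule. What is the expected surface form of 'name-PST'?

In [levedʒe] and [levego] the final segment of 'moon' alternates: [dʒ] ~ [g].
Compare 'horn', with invariant [g] in [befege] and [befego]: an analysis with underlying /g/ and a rule producing [dʒ] before the LOC suffix would wrongly predict alternation here too.
Therefore /dʒ/ is basic and [g] is derived by depalatalization (palato-alveolar /dʒ/ becomes [g] when no front vowel follows).
From [lirɛdʒe] the stem 'name' is /lirɛdʒ/; when no front vowel follows this yields [lirɛgo].

[lirɛgo]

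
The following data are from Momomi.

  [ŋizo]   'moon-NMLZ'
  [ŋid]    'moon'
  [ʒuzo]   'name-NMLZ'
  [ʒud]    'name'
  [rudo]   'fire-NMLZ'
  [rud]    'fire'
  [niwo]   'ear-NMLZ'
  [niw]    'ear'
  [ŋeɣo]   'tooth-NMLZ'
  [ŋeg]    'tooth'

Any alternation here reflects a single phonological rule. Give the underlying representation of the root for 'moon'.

/ŋiz/

In [ŋizo] and [ŋid] the final segment of 'moon' alternates: [z] ~ [d].
The stem 'fire' ([rudo], [rud]) shows [d] unchanged in both environments, so [d] cannot be basic with [z] derived before the NMLZ suffix.
The underlying segment must be /z/; voiced fricatives become stops word-finally, yielding [d] there.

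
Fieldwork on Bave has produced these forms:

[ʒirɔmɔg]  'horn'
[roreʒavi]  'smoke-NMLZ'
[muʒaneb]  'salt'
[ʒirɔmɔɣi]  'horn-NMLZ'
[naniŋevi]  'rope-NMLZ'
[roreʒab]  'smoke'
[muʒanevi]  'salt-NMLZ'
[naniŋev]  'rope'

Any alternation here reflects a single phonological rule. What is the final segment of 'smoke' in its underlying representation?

In [roreʒavi] and [roreʒab] the final segment of 'smoke' alternates: [v] ~ [b].
The stem 'rope' ([naniŋevi], [naniŋev]) shows [v] unchanged in both environments, so [v] cannot be basic with [b] derived in isolation.
The underlying segment must be /b/; voiced stops become fricatives between vowels, yielding [v] there.

/b/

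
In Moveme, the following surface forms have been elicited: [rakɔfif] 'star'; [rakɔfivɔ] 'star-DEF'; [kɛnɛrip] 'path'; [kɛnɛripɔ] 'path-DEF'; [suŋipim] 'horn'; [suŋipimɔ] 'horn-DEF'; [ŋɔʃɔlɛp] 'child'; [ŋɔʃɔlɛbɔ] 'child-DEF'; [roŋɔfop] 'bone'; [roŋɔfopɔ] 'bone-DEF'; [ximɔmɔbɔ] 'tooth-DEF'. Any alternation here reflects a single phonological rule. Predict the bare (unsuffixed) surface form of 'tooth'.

[ximɔmɔp]

In [ŋɔʃɔlɛp] and [ŋɔʃɔlɛbɔ] the final segment of 'child' alternates: [p] ~ [b].
But 'path' keeps [p] in both environments ([kɛnɛrip], [kɛnɛripɔ]), so there is no rule changing /p/ to [b] before the DEF suffix.
So /b/ is underlying, and a rule of word-final obstruent devoicing — voiced obstruents become voiceless word-finally — gives [p].
From [ximɔmɔbɔ] the stem 'tooth' is /ximɔmɔb/; word-finally this yields [ximɔmɔp].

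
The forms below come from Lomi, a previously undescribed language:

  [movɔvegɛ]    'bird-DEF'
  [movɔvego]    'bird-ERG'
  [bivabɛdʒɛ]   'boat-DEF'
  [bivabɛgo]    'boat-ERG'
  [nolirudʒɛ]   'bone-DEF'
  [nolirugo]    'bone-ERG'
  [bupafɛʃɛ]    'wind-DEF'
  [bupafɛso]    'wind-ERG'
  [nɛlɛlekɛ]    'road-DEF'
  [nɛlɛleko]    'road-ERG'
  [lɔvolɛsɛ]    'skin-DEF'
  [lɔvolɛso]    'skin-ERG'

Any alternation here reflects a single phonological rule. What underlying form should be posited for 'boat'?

/bivabɛdʒ/

The stem for 'boat' ends in [dʒ] in [bivabɛdʒɛ] but [g] in [bivabɛgo].
The stem 'bird' ([movɔvegɛ], [movɔvego]) shows [g] unchanged in both environments, so [g] cannot be basic with [dʒ] derived before the DEF suffix.
Therefore /dʒ/ is basic and [g] is derived by depalatalization (palato-alveolar /dʒ/ and /ʃ/ become [g] and [s] when no front vowel follows).
So 'boat' = /bivabɛdʒ/.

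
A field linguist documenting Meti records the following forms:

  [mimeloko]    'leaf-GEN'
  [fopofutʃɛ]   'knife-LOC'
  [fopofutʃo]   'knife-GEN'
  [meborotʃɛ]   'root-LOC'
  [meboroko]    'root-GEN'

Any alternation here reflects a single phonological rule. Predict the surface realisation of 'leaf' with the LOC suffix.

In [meborotʃɛ] and [meboroko] the final segment of 'root' alternates: [tʃ] ~ [k].
Compare 'knife', with invariant [tʃ] in [fopofutʃɛ] and [fopofutʃo]: an analysis with underlying /tʃ/ and a rule producing [k] before the GEN suffix would wrongly predict alternation here too.
The alternation reflects palatalization before a front vowel: /k/ becomes palato-alveolar [tʃ] before a front vowel. /k/ is underlying.
From [mimeloko] the stem 'leaf' is /mimelok/; before a front vowel this yields [mimelotʃɛ].

[mimelotʃɛ]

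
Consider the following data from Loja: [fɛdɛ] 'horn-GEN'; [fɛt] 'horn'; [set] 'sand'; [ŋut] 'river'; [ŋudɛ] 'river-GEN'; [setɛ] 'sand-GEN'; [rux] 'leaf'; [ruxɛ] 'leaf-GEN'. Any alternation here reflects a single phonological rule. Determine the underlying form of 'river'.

/ŋud/

In [ŋudɛ] and [ŋut] the final segment of 'river' alternates: [d] ~ [t].
Compare 'sand', with invariant [t] in [setɛ] and [set]: an analysis with underlying /t/ and a rule producing [d] before the GEN suffix would wrongly predict alternation here too.
So /d/ is underlying, and a rule of word-final obstruent devoicing — voiced obstruents become voiceless word-finally — gives [t].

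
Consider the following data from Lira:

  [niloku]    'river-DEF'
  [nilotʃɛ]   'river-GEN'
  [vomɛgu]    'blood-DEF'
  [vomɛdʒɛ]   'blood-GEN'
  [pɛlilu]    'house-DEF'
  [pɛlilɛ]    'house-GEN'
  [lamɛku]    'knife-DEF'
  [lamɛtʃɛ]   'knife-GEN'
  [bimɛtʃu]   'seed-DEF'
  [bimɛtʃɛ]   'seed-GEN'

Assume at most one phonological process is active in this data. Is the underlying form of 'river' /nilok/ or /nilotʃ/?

In [niloku] and [nilotʃɛ] the final segment of 'river' alternates: [k] ~ [tʃ].
The stem 'seed' ([bimɛtʃu], [bimɛtʃɛ]) shows [tʃ] unchanged in both environments, so [tʃ] cannot be basic with [k] derived before the DEF suffix.
So /k/ is underlying, and a rule of palatalization before a front vowel — /k/ and /g/ become palato-alveolar [tʃ] and [dʒ] before a front vowel — gives [tʃ].

/nilok/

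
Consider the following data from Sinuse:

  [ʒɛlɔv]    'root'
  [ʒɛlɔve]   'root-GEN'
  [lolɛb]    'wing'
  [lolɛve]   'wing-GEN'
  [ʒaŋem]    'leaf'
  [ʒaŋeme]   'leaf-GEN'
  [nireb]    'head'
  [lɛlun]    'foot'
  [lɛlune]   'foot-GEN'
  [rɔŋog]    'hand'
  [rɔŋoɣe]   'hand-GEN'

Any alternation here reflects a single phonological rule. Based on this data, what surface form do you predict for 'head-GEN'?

[nireve]

'wing' shows [b] ~ [v] at the end of the stem ([lolɛb] vs [lolɛve]).
The stem 'root' ([ʒɛlɔv], [ʒɛlɔve]) shows [v] unchanged in both environments, so [v] cannot be basic with [b] derived in isolation.
The underlying segment must be /b/; voiced stops become fricatives between vowels, yielding [v] there.
The one attested form of 'head', [nireb], shows underlying /nireb/. Applying the same rule between vowels gives [nireve].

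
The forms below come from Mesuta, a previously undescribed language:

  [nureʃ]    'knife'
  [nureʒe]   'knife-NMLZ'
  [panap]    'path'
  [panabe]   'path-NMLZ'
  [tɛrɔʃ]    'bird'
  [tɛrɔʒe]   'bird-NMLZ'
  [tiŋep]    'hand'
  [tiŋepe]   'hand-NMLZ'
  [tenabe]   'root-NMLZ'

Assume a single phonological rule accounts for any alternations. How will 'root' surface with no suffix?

[tenap]

The root 'path' surfaces as [panap] and [panabe], with a stem-final [p] ~ [b] alternation.
If /p/ were underlying and a rule turned it into [b] before the NMLZ suffix, 'hand' would also alternate; but it has [p] in both [tiŋep] and [tiŋepe].
Therefore /b/ is basic and [p] is derived by word-final obstruent devoicing (voiced obstruents become voiceless word-finally).
The one attested form of 'root', [tenabe], shows underlying /tenab/. Applying the same rule word-finally gives [tenap].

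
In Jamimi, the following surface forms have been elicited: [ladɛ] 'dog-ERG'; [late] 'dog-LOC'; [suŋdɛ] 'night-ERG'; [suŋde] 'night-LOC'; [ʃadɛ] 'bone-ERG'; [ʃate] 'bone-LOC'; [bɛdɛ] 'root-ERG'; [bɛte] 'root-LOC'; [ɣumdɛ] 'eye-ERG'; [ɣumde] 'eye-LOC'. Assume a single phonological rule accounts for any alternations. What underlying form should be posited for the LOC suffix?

/-te/

The LOC suffix surfaces as [-de] and [-te], depending on the final segment of the stem.
By contrast the ERG suffix keeps its initial [d] throughout — that segment must be underlying.
So the underlying form is /-te/, and voiceless stops become voiced after a nasal.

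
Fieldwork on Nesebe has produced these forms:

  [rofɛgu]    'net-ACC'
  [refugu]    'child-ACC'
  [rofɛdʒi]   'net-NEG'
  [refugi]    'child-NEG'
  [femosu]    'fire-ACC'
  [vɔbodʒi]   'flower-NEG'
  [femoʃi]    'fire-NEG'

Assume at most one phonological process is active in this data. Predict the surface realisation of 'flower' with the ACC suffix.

The root 'net' surfaces as [rofɛdʒi] and [rofɛgu], with a stem-final [dʒ] ~ [g] alternation.
Compare 'child', with invariant [g] in [refugi] and [refugu]: an analysis with underlying /g/ and a rule producing [dʒ] before the NEG suffix would wrongly predict alternation here too.
So /dʒ/ is underlying, and a rule of depalatalization — palato-alveolar /dʒ/ and /ʃ/ become [g] and [s] when no front vowel follows — gives [g].
The one attested form of 'flower', [vɔbodʒi], shows underlying /vɔbodʒ/. Applying the same rule when no front vowel follows gives [vɔbogu].

[vɔbogu]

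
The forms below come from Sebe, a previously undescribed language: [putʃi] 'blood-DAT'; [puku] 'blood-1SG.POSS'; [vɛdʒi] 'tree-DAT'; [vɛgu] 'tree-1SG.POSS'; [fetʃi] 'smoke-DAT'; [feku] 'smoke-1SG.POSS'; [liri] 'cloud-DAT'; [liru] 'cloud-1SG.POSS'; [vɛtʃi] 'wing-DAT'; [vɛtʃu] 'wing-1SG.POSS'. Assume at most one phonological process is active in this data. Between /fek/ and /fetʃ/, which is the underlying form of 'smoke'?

'smoke' shows [tʃ] ~ [k] at the end of the stem ([fetʃi] vs [feku]).
But 'wing' keeps [tʃ] in both environments ([vɛtʃi], [vɛtʃu]), so there is no rule changing /tʃ/ to [k] before the 1SG.POSS suffix.
The underlying segment must be /k/; /k/ and /g/ become palato-alveolar [tʃ] and [dʒ] before a front vowel, yielding [tʃ] there.

/fek/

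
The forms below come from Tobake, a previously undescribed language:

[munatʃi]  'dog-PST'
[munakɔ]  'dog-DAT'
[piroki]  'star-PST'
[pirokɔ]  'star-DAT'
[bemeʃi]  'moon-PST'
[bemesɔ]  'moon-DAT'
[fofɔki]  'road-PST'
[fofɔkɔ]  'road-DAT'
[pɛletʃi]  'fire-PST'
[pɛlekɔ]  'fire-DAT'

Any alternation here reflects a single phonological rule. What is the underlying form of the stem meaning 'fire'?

/pɛletʃ/

The stem for 'fire' ends in [tʃ] in [pɛletʃi] but [k] in [pɛlekɔ].
Compare 'star', with invariant [k] in [piroki] and [pirokɔ]: an analysis with underlying /k/ and a rule producing [tʃ] before the PST suffix would wrongly predict alternation here too.
The underlying segment must be /tʃ/; palato-alveolar /tʃ/ and /ʃ/ become [k] and [s] when no front vowel follows, yielding [k] there.
The underlying form of 'fire' is therefore /pɛletʃ/.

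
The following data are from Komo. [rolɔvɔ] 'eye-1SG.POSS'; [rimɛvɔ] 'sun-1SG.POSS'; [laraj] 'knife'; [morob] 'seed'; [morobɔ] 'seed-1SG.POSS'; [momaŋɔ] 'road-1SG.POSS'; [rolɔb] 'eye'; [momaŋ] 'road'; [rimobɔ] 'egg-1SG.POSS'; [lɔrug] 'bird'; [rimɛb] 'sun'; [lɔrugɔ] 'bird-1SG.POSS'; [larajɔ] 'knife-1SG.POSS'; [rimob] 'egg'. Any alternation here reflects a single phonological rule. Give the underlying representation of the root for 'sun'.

'sun' shows [b] ~ [v] at the end of the stem ([rimɛb] vs [rimɛvɔ]).
But 'egg' keeps [b] in both environments ([rimob], [rimobɔ]), so there is no rule changing /b/ to [v] before the 1SG.POSS suffix.
The underlying segment must be /v/; voiced fricatives become stops word-finally, yielding [b] there.

/rimɛv/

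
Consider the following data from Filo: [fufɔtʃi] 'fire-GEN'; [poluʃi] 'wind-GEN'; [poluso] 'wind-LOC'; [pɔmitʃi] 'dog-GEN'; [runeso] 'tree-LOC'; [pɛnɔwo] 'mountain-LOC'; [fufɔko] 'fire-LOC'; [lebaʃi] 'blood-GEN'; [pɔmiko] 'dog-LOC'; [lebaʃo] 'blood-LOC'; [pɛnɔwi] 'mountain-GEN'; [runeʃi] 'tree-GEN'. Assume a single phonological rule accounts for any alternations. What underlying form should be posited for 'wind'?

The root 'wind' surfaces as [poluso] and [poluʃi], with a stem-final [s] ~ [ʃ] alternation.
But 'blood' keeps [ʃ] in both environments ([lebaʃo], [lebaʃi]), so there is no rule changing /ʃ/ to [s] before the LOC suffix.
So /s/ is underlying, and a rule of palatalization before a front vowel — /k/ and /s/ become palato-alveolar [tʃ] and [ʃ] before a front vowel — gives [ʃ].
The underlying form of 'wind' is therefore /polus/.

/polus/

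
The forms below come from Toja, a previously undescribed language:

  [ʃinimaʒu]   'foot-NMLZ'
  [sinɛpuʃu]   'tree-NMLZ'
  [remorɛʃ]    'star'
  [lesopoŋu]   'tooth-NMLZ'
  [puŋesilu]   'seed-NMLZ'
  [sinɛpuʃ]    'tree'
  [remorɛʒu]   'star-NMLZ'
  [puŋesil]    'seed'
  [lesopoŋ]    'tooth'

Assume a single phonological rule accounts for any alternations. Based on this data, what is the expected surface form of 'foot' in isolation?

[ʃinimaʃ]

The root 'star' surfaces as [remorɛʒu] and [remorɛʃ], with a stem-final [ʒ] ~ [ʃ] alternation.
Compare 'tree', with invariant [ʃ] in [sinɛpuʃu] and [sinɛpuʃ]: an analysis with underlying /ʃ/ and a rule producing [ʒ] before the NMLZ suffix would wrongly predict alternation here too.
The alternation reflects word-final obstruent devoicing: voiced obstruents become voiceless word-finally. /ʒ/ is underlying.
The one attested form of 'foot', [ʃinimaʒu], shows underlying /ʃinimaʒ/. Applying the same rule word-finally gives [ʃinimaʃ].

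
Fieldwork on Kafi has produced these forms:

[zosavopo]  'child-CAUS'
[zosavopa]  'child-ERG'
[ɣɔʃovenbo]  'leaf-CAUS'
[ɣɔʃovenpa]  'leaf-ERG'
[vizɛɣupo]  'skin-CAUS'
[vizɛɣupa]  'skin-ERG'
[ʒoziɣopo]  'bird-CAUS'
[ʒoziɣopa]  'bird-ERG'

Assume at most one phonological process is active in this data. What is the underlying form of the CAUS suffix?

/-bo/

The CAUS morpheme has two allomorphs, [-bo] and [-po].
The ERG suffix, which begins with [p], is invariant after every stem; so [p] is not altered by any rule here.
So the underlying form is /-bo/, and voiced stops become voiceless after a vowel.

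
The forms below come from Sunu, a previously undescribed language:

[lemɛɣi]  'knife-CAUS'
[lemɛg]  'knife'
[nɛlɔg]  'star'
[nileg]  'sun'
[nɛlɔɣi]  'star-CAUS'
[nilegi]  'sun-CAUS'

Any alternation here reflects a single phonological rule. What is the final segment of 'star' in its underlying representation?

The root 'star' surfaces as [nɛlɔg] and [nɛlɔɣi], with a stem-final [g] ~ [ɣ] alternation.
The stem 'sun' ([nileg], [nilegi]) shows [g] unchanged in both environments, so [g] cannot be basic with [ɣ] derived before the CAUS suffix.
The underlying segment must be /ɣ/; voiced fricatives become stops word-finally, yielding [g] there.

/ɣ/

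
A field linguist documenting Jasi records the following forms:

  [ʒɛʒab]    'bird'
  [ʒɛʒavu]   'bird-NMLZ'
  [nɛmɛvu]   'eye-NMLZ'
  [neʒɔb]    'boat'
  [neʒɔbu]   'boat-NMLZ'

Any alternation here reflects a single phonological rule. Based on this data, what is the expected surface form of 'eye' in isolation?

[nɛmɛb]

The root 'bird' surfaces as [ʒɛʒab] and [ʒɛʒavu], with a stem-final [b] ~ [v] alternation.
If /b/ were underlying and a rule turned it into [v] before the NMLZ suffix, 'boat' would also alternate; but it has [b] in both [neʒɔb] and [neʒɔbu].
Therefore /v/ is basic and [b] is derived by word-final hardening (voiced fricatives become stops word-finally).
From [nɛmɛvu] the stem 'eye' is /nɛmɛv/; word-finally this yields [nɛmɛb].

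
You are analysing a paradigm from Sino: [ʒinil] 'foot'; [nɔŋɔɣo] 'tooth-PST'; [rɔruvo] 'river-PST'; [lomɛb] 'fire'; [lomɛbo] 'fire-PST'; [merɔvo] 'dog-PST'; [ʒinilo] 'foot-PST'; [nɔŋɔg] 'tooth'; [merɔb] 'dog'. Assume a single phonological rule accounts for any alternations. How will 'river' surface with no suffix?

In [merɔvo] and [merɔb] the final segment of 'dog' alternates: [v] ~ [b].
If /b/ were underlying and a rule turned it into [v] before the PST suffix, 'fire' would also alternate; but it has [b] in both [lomɛbo] and [lomɛb].
The underlying segment must be /v/; voiced fricatives become stops word-finally, yielding [b] there.
The one attested form of 'river', [rɔruvo], shows underlying /rɔruv/. Applying the same rule word-finally gives [rɔrub].

[rɔrub]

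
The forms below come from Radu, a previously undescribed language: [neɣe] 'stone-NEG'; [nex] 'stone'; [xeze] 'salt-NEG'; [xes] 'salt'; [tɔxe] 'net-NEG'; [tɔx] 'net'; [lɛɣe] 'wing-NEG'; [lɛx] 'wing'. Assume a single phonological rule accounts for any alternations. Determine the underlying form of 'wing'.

/lɛɣ/

In [lɛɣe] and [lɛx] the final segment of 'wing' alternates: [ɣ] ~ [x].
The stem 'net' ([tɔxe], [tɔx]) shows [x] unchanged in both environments, so [x] cannot be basic with [ɣ] derived before the NEG suffix.
Therefore /ɣ/ is basic and [x] is derived by word-final obstruent devoicing (voiced obstruents become voiceless word-finally).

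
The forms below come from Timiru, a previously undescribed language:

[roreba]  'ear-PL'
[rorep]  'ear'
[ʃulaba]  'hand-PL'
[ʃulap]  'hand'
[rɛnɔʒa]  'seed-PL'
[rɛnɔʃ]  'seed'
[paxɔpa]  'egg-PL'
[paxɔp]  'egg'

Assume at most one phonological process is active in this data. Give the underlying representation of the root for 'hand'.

In [ʃulaba] and [ʃulap] the final segment of 'hand' alternates: [b] ~ [p].
The stem 'egg' ([paxɔpa], [paxɔp]) shows [p] unchanged in both environments, so [p] cannot be basic with [b] derived before the PL suffix.
Therefore /b/ is basic and [p] is derived by word-final obstruent devoicing (voiced obstruents become voiceless word-finally).

/ʃulab/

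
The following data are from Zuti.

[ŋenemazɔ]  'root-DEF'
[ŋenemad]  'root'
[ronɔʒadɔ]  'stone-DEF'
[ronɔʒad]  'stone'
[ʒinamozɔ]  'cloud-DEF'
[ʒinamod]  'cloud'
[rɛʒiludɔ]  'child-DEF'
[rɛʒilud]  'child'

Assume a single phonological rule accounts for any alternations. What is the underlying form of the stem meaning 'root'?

/ŋenemaz/

'root' shows [z] ~ [d] at the end of the stem ([ŋenemazɔ] vs [ŋenemad]).
But 'stone' keeps [d] in both environments ([ronɔʒadɔ], [ronɔʒad]), so there is no rule changing /d/ to [z] before the DEF suffix.
So /z/ is underlying, and a rule of word-final hardening — voiced fricatives become stops word-finally — gives [d].
Hence 'root' is /ŋenemaz/ underlyingly.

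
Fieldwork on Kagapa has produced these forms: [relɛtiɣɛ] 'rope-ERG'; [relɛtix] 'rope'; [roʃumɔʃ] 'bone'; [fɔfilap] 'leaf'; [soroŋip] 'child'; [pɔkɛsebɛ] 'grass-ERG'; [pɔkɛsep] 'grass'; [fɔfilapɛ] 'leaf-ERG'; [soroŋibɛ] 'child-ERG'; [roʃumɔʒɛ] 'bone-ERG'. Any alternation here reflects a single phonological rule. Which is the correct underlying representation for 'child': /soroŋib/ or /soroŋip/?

The stem for 'child' ends in [b] in [soroŋibɛ] but [p] in [soroŋip].
Compare 'leaf', with invariant [p] in [fɔfilapɛ] and [fɔfilap]: an analysis with underlying /p/ and a rule producing [b] before the ERG suffix would wrongly predict alternation here too.
Therefore /b/ is basic and [p] is derived by word-final obstruent devoicing (voiced obstruents become voiceless word-finally).

/soroŋib/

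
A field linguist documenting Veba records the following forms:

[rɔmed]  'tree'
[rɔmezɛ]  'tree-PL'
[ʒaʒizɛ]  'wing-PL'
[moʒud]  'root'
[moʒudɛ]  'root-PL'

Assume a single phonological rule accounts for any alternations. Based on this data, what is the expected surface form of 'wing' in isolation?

[ʒaʒid]

'tree' shows [d] ~ [z] at the end of the stem ([rɔmed] vs [rɔmezɛ]).
If /d/ were underlying and a rule turned it into [z] before the PL suffix, 'root' would also alternate; but it has [d] in both [moʒud] and [moʒudɛ].
The alternation reflects word-final hardening: voiced fricatives become stops word-finally. /z/ is underlying.
The one attested form of 'wing', [ʒaʒizɛ], shows underlying /ʒaʒiz/. Applying the same rule word-finally gives [ʒaʒid].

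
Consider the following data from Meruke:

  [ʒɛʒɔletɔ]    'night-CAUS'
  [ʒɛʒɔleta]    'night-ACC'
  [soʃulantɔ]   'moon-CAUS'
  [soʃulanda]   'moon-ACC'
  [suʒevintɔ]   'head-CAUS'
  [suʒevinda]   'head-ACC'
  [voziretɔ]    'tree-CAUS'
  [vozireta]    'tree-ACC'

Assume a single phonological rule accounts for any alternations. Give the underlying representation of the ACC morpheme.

The ACC morpheme has two allomorphs, [-da] and [-ta].
By contrast the CAUS suffix keeps its initial [t] throughout — that segment must be underlying.
The ACC suffix is therefore /-da/ underlyingly, with post-vocalic devoicing: voiced stops become voiceless after a vowel.

/-da/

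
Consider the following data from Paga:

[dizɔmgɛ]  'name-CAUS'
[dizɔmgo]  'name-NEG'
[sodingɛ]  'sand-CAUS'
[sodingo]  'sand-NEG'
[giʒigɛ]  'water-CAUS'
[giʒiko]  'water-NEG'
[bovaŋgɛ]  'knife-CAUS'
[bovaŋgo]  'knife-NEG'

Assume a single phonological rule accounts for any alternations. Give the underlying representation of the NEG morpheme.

The NEG suffix surfaces as [-go] and [-ko], depending on the final segment of the stem.
By contrast the CAUS suffix keeps its initial [g] throughout — that segment must be underlying.
So the underlying form is /-ko/, and voiceless stops become voiced after a nasal.

/-ko/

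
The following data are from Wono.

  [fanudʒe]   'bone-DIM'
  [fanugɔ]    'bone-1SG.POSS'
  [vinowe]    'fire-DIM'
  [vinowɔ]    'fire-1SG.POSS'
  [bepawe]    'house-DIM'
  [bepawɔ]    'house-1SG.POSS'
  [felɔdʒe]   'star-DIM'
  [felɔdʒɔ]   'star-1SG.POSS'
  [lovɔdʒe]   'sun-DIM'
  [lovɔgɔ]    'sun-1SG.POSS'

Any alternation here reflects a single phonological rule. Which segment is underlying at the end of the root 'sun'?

The stem for 'sun' ends in [dʒ] in [lovɔdʒe] but [g] in [lovɔgɔ].
If /dʒ/ were underlying and a rule turned it into [g] before the 1SG.POSS suffix, 'star' would also alternate; but it has [dʒ] in both [felɔdʒe] and [felɔdʒɔ].
The alternation reflects palatalization before a front vowel: /g/ becomes palato-alveolar [dʒ] before a front vowel. /g/ is underlying.

/g/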